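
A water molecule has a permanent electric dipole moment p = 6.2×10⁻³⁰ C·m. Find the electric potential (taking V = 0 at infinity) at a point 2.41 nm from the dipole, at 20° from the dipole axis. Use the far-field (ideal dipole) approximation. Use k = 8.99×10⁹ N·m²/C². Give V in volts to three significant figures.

V ≈ 0.00902 V

The dipole potential is V = kp cosθ / r².
V = (8.99×10⁹)(6.20×10⁻³⁰)·cos20° / (2.41×10⁻⁹)² = 0.009018 V.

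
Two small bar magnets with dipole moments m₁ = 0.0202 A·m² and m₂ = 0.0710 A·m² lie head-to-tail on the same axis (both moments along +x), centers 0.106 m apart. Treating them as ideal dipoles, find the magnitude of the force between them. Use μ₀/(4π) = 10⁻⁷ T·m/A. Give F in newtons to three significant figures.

On-axis B of dipole 1: B = (μ₀/4π)·2m₁/r³. Force on dipole 2: F = m₂·dB/dr.
dB/dr = −(μ₀/4π)·6m₁/r⁴, so |F| = (μ₀/4π)·6m₁m₂/r⁴.
F = 6(10⁻⁷)(0.0202)(0.0710)/(0.106)⁴ = 6.816×10⁻⁶ N.

F ≈ 6.82×10⁻⁶ N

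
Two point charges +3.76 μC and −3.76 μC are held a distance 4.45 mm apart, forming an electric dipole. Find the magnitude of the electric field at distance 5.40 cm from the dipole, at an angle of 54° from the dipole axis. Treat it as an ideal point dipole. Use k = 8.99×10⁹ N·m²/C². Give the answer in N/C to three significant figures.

E ≈ 1.36×10⁶ N/C

Dipole moment p = qd = (3.76×10⁻⁶ C)(0.00445 m) = 1.673×10⁻⁸ C·m.
At angle θ the dipole field magnitude is E = (kp/r³)·√(1 + 3cos²θ).
kp/r³ = (8.99×10⁹)(1.673×10⁻⁸) / (0.0540)³ = 9.552×10⁵ N/C.
√(1 + 3cos²54°) = √(1 + 3·0.3455) = √2.0365 ≈ 1.4271.
E ≈ 9.552×10⁵ × 1.427 = 1.363×10⁶ N/C.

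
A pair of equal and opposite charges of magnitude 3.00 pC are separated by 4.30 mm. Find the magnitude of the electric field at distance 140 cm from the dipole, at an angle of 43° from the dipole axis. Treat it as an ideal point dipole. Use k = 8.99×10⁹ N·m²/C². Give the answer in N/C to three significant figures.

Dipole moment p = qd = (3.00×10⁻¹² C)(0.00430 m) = 1.29×10⁻¹⁴ C·m.
At angle θ the dipole field magnitude is E = (kp/r³)·√(1 + 3cos²θ).
kp/r³ = (8.99×10⁹)(1.29×10⁻¹⁴) / (1.40)³ = 4.226×10⁻⁵ N/C.
√(1 + 3cos²43°) = √(1 + 3·0.5349) = √2.6046 ≈ 1.6139.
E ≈ 4.226×10⁻⁵ × 1.614 = 6.821×10⁻⁵ N/C.

E ≈ 6.82×10⁻⁵ N/C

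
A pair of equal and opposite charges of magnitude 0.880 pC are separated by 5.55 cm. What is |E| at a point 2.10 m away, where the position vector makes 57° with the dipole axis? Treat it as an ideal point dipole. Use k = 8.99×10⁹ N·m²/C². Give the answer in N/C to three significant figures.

E ≈ 6.52×10⁻⁵ N/C

Dipole moment p = qd = (8.80×10⁻¹³ C)(0.0555 m) = 4.884×10⁻¹⁴ C·m.
At angle θ the dipole field magnitude is E = (kp/r³)·√(1 + 3cos²θ).
kp/r³ = (8.99×10⁹)(4.884×10⁻¹⁴) / (2.10)³ = 4.741×10⁻⁵ N/C.
√(1 + 3cos²57°) = √(1 + 3·0.2966) = √1.8899 ≈ 1.3747.
E ≈ 4.741×10⁻⁵ × 1.375 = 6.518×10⁻⁵ N/C.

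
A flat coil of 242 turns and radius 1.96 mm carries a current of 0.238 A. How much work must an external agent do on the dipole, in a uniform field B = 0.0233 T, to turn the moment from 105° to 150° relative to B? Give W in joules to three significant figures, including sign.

W ≈ 9.83×10⁻⁶ J

m = NIA = NIπa² = 242·(0.238)·π·(0.00196)² = 6.951×10⁻⁴ A·m².
W_ext = ΔU = −mB cosθ₂ + mB cosθ₁ = mB(cosθ₁ − cosθ₂).
W = (6.951×10⁻⁴)(0.0233)·(cos105° − cos150°) = (1.620×10⁻⁵)·(+0.6072) = 9.834×10⁻⁶ J.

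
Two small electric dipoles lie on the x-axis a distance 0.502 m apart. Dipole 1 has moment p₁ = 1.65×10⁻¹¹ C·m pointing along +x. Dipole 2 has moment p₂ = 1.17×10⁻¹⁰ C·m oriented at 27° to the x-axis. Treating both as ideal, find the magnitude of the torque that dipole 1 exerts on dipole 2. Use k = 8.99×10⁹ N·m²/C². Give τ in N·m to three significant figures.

The second dipole sits on the axis of the first, so the field there is axial: E₁ = 2kp₁/r³ along +x.
E₁ = 2(8.99×10⁹)(1.65×10⁻¹¹)/(0.502)³ = 2.345 N/C.
Torque on the second dipole: τ = p₂ E₁ sinθ.
τ = (1.17×10⁻¹⁰)(2.345)·sin27° = 1.246×10⁻¹⁰ N·m.

τ ≈ 1.25×10⁻¹⁰ N·m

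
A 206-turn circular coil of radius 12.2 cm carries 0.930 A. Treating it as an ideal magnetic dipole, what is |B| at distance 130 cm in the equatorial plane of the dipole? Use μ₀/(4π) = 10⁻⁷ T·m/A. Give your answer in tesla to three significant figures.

B ≈ 4.08×10⁻⁷ T

m = NIA = NIπa² = 206·(0.930)·π·(0.122)² = 8.958 A·m².
In the equatorial plane B = (μ₀/4π)·m/r³ (half the axial value).
B = (10⁻⁷)·(8.958) / (1.30)³ = 4.077×10⁻⁷ T.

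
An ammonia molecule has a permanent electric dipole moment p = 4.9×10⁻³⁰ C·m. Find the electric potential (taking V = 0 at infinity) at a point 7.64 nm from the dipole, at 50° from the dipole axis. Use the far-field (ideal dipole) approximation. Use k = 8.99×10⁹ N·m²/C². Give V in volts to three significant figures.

V ≈ 4.85×10⁻⁴ V

The dipole potential is V = kp cosθ / r².
V = (8.99×10⁹)(4.90×10⁻³⁰)·cos50° / (7.64×10⁻⁹)² = 4.851×10⁻⁴ V.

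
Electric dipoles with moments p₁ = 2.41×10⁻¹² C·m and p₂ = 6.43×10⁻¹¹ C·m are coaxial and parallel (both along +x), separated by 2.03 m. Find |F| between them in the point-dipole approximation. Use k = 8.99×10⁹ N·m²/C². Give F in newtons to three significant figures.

On-axis field of dipole 1 at distance r: E = 2kp₁/r³. Force on dipole 2 is F = p₂·dE/dr (gradient along axis).
dE/dr = −6kp₁/r⁴, so |F| = 6kp₁p₂/r⁴ (attractive for aligned moments).
F = 6(8.99×10⁹)(2.41×10⁻¹²)(6.43×10⁻¹¹)/(2.03)⁴ = 4.922×10⁻¹³ N.

F ≈ 4.92×10⁻¹³ N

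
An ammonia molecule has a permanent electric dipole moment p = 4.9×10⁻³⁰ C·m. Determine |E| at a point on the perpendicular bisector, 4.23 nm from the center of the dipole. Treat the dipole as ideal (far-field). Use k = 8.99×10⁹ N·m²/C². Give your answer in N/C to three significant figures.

In the equatorial plane E = kp/r³.
E = (8.99×10⁹)(4.90×10⁻³⁰) / (4.23×10⁻⁹)³ = 5.820×10⁵ N/C.

E ≈ 5.82×10⁵ N/C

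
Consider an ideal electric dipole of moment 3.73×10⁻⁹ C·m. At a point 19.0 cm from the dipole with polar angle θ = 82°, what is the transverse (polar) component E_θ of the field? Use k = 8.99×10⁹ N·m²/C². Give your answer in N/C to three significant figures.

For a dipole, E_θ = (kp sinθ)/r³.
kp/r³ = (8.99×10⁹)(3.73×10⁻⁹)/(0.190)³ = 4889 N/C.
E_θ = 4889·sin82° = 4841 N/C.

E_θ ≈ 4840 N/C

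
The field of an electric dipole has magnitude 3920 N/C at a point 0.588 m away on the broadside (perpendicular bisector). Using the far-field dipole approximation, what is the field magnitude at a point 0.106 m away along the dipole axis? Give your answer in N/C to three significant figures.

Dipole fields scale as 1/r³ in the far field.
The axial field is twice the equatorial field at the same r, so the geometry factor is 2/1.
E₂ = E₁ · (2/1) · (r₁/r₂)³ = 3920 · 2 · (0.588/0.106)³.
(r₁/r₂)³ = (5.547)³ = 170.7.
E₂ ≈ 1.338×10⁶ N/C.

E ≈ 1.34×10⁶ N/C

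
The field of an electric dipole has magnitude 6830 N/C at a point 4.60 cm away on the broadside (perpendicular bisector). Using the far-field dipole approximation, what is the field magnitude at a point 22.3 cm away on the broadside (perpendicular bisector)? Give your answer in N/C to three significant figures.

E ≈ 59.9 N/C

Dipole fields scale as 1/r³ in the far field; the geometry is the same at both points.
E₂ = E₁ · (r₁/r₂)³ = 6830 · (4.60/22.3)³.
(r₁/r₂)³ = (0.2063)³ = 0.008777.
E₂ ≈ 59.95 N/C.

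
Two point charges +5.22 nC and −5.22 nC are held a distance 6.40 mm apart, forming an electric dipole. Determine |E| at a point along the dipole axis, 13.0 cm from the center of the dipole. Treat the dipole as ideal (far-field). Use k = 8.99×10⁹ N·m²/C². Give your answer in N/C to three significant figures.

Dipole moment p = qd = (5.22×10⁻⁹ C)(0.00640 m) = 3.341×10⁻¹¹ C·m.
On the dipole axis E = 2kp/r³.
E = 2·(8.99×10⁹)(3.341×10⁻¹¹) / (0.130)³ = 273.4 N/C.

E ≈ 273 N/C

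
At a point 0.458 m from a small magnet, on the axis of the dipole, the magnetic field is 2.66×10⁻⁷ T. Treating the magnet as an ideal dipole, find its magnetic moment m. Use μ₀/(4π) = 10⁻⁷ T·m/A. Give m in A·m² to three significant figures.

On axis B = (μ₀/4π)·2m/r³, so m = Br³·4π/(μ₀·2).
m = (2.66×10⁻⁷)·(0.458)³ / (2·10⁻⁷) = 0.1278 A·m².

m ≈ 0.128 A·m²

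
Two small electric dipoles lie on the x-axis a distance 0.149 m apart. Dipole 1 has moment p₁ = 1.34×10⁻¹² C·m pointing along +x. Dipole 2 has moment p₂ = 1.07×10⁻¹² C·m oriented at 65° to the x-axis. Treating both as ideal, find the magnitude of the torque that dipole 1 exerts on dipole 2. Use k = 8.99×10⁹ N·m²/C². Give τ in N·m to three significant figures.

The second dipole sits on the axis of the first, so the field there is axial: E₁ = 2kp₁/r³ along +x.
E₁ = 2(8.99×10⁹)(1.34×10⁻¹²)/(0.149)³ = 7.283 N/C.
Torque on the second dipole: τ = p₂ E₁ sinθ.
τ = (1.07×10⁻¹²)(7.283)·sin65° = 7.063×10⁻¹² N·m.

τ ≈ 7.06×10⁻¹² N·m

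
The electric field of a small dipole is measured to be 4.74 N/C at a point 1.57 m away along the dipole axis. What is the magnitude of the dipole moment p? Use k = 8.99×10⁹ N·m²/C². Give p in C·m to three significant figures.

p ≈ 1.02×10⁻⁹ C·m

On axis E = 2kp/r³, so p = Er³/(2k).
p = (4.74)·(1.57)³ / (2·8.99×10⁹) = 1.020×10⁻⁹ C·m.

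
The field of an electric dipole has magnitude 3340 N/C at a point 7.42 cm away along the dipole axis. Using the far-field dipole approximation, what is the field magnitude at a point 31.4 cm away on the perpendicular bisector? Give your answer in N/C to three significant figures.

Dipole fields scale as 1/r³ in the far field.
The axial field is twice the equatorial field at the same r, so the geometry factor is 1/2.
E₂ = E₁ · (1/2) · (r₁/r₂)³ = 3340 · 0.5 · (7.42/31.4)³.
(r₁/r₂)³ = (0.2363)³ = 0.0132.
E₂ ≈ 22.04 N/C.

E ≈ 22.0 N/C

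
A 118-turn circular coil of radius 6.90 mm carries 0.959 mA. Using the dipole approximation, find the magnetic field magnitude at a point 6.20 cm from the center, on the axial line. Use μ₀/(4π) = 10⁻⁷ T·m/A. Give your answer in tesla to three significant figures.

m = NIA = NIπa² = 118·(9.59×10⁻⁴)·π·(0.00690)² = 1.693×10⁻⁵ A·m².
On axis B = (μ₀/4π)·2m/r³.
B = 2·(10⁻⁷)·(1.693×10⁻⁵) / (0.0620)³ = 1.421×10⁻⁸ T.

B ≈ 1.42×10⁻⁸ T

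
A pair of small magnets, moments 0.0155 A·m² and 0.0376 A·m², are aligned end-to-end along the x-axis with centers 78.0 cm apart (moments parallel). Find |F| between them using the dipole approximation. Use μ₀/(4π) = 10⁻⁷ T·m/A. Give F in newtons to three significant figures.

On-axis B of dipole 1: B = (μ₀/4π)·2m₁/r³. Force on dipole 2: F = m₂·dB/dr.
dB/dr = −(μ₀/4π)·6m₁/r⁴, so |F| = (μ₀/4π)·6m₁m₂/r⁴.
F = 6(10⁻⁷)(0.0155)(0.0376)/(0.780)⁴ = 9.447×10⁻¹⁰ N.

F ≈ 9.45×10⁻¹⁰ N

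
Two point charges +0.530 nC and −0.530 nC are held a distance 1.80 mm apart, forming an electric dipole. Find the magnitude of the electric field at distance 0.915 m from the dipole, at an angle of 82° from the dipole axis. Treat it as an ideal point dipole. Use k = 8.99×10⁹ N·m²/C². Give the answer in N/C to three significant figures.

Dipole moment p = qd = (5.30×10⁻¹⁰ C)(0.00180 m) = 9.54×10⁻¹³ C·m.
At angle θ the dipole field magnitude is E = (kp/r³)·√(1 + 3cos²θ).
kp/r³ = (8.99×10⁹)(9.54×10⁻¹³) / (0.915)³ = 0.01120 N/C.
√(1 + 3cos²82°) = √(1 + 3·0.0194) = √1.0581 ≈ 1.0286.
E ≈ 0.01120 × 1.029 = 0.01152 N/C.

E ≈ 0.0115 N/C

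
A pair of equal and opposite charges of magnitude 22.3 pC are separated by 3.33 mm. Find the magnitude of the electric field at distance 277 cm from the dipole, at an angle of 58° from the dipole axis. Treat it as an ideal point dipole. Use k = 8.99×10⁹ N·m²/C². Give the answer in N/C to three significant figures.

Dipole moment p = qd = (2.23×10⁻¹¹ C)(0.00333 m) = 7.426×10⁻¹⁴ C·m.
At angle θ the dipole field magnitude is E = (kp/r³)·√(1 + 3cos²θ).
kp/r³ = (8.99×10⁹)(7.426×10⁻¹⁴) / (2.77)³ = 3.141×10⁻⁵ N/C.
√(1 + 3cos²58°) = √(1 + 3·0.2808) = √1.8424 ≈ 1.3574.
E ≈ 3.141×10⁻⁵ × 1.357 = 4.264×10⁻⁵ N/C.

E ≈ 4.26×10⁻⁵ N/C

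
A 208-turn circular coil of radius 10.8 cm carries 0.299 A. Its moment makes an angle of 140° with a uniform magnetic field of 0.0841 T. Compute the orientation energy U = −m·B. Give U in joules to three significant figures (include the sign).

m = NIA = NIπa² = 208·(0.299)·π·(0.108)² = 2.279 A·m².
U = −m·B = −mB cosθ.
U = −(2.279)(0.0841)·cos140° = 0.1468 J.

U ≈ 0.147 J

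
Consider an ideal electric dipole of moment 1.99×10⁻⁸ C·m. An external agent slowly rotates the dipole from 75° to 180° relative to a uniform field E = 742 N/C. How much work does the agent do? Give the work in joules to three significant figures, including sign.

W_ext = ΔU = U(θ₂) − U(θ₁) = −pE cosθ₂ − (−pE cosθ₁) = pE(cosθ₁ − cosθ₂).
W = (1.99×10⁻⁸)(742)·(cos75° − cos180°) = (1.477×10⁻⁵)·(+1.2588) = 1.859×10⁻⁵ J.

W ≈ 1.86×10⁻⁵ J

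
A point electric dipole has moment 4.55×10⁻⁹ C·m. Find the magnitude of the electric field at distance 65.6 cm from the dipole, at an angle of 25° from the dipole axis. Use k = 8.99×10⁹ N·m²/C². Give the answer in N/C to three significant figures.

At angle θ the dipole field magnitude is E = (kp/r³)·√(1 + 3cos²θ).
kp/r³ = (8.99×10⁹)(4.55×10⁻⁹) / (0.656)³ = 144.9 N/C.
√(1 + 3cos²25°) = √(1 + 3·0.8214) = √3.4642 ≈ 1.8612.
E ≈ 144.9 × 1.861 = 269.7 N/C.

E ≈ 270 N/C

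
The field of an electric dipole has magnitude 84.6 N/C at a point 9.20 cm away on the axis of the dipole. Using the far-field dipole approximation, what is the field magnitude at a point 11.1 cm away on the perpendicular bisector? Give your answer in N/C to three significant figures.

E ≈ 24.1 N/C

Dipole fields scale as 1/r³ in the far field.
The axial field is twice the equatorial field at the same r, so the geometry factor is 1/2.
E₂ = E₁ · (1/2) · (r₁/r₂)³ = 84.6 · 0.5 · (9.20/11.1)³.
(r₁/r₂)³ = (0.8288)³ = 0.5694.
E₂ ≈ 24.08 N/C.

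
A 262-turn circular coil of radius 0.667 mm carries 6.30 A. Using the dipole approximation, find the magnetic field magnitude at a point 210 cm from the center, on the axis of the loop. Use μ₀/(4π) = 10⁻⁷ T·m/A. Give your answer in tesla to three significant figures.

m = NIA = NIπa² = 262·(6.30)·π·(6.67×10⁻⁴)² = 0.002307 A·m².
On axis B = (μ₀/4π)·2m/r³.
B = 2·(10⁻⁷)·(0.002307) / (2.10)³ = 4.982×10⁻¹¹ T.

B ≈ 4.98×10⁻¹¹ T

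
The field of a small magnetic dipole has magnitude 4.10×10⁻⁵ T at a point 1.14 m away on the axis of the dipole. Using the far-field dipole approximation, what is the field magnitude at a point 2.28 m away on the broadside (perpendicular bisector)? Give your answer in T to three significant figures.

B ≈ 2.56×10⁻⁶ T

Dipole fields scale as 1/r³ in the far field.
The axial field is twice the equatorial field at the same r, so the geometry factor is 1/2.
B₂ = B₁ · (1/2) · (r₁/r₂)³ = 4.10×10⁻⁵ · 0.5 · (1.14/2.28)³.
(r₁/r₂)³ = (0.5)³ = 0.125.
B₂ ≈ 2.562×10⁻⁶ T.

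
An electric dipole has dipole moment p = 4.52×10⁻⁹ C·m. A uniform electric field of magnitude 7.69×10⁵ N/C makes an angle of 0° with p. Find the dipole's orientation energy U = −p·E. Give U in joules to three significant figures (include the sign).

U ≈ -0.00348 J

U = −p·E = −pE cosθ.
U = −(4.52×10⁻⁹)(7.69×10⁵)·cos0° = -0.003476 J.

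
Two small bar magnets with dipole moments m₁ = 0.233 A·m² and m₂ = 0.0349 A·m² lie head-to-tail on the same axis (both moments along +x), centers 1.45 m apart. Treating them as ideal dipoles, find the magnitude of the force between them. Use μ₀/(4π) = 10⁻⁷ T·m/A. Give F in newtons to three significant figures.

On-axis B of dipole 1: B = (μ₀/4π)·2m₁/r³. Force on dipole 2: F = m₂·dB/dr.
dB/dr = −(μ₀/4π)·6m₁/r⁴, so |F| = (μ₀/4π)·6m₁m₂/r⁴.
F = 6(10⁻⁷)(0.233)(0.0349)/(1.45)⁴ = 1.104×10⁻⁹ N.

F ≈ 1.10×10⁻⁹ N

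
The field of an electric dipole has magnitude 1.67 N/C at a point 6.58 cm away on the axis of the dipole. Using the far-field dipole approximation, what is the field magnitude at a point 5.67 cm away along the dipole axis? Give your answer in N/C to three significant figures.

E ≈ 2.61 N/C

Dipole fields scale as 1/r³ in the far field; the geometry is the same at both points.
E₂ = E₁ · (r₁/r₂)³ = 1.67 · (6.58/5.67)³.
(r₁/r₂)³ = (1.16)³ = 1.563.
E₂ ≈ 2.610 N/C.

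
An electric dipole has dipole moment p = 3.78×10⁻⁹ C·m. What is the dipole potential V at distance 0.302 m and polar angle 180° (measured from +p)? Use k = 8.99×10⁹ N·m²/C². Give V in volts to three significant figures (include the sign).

The dipole potential is V = kp cosθ / r².
V = (8.99×10⁹)(3.78×10⁻⁹)·cos180° / (0.302)² = -372.6 V.

V ≈ -373 V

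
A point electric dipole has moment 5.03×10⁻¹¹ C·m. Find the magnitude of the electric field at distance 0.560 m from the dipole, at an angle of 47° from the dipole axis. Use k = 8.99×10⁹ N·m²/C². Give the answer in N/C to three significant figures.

At angle θ the dipole field magnitude is E = (kp/r³)·√(1 + 3cos²θ).
kp/r³ = (8.99×10⁹)(5.03×10⁻¹¹) / (0.560)³ = 2.575 N/C.
√(1 + 3cos²47°) = √(1 + 3·0.4651) = √2.3954 ≈ 1.5477.
E ≈ 2.575 × 1.548 = 3.985 N/C.

E ≈ 3.99 N/C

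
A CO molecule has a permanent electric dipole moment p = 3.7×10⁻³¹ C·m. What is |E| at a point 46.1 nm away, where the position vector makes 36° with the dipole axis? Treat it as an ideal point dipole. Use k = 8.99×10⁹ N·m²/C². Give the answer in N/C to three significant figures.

E ≈ 58.4 N/C

At angle θ the dipole field magnitude is E = (kp/r³)·√(1 + 3cos²θ).
kp/r³ = (8.99×10⁹)(3.70×10⁻³¹) / (4.61×10⁻⁸)³ = 33.95 N/C.
√(1 + 3cos²36°) = √(1 + 3·0.6545) = √2.9635 ≈ 1.7215.
E ≈ 33.95 × 1.721 = 58.45 N/C.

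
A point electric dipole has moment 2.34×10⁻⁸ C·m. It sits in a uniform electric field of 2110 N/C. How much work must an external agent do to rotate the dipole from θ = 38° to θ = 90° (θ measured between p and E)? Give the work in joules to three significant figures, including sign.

W_ext = ΔU = U(θ₂) − U(θ₁) = −pE cosθ₂ − (−pE cosθ₁) = pE(cosθ₁ − cosθ₂).
W = (2.34×10⁻⁸)(2110)·(cos38° − cos90°) = (4.937×10⁻⁵)·(+0.7880) = 3.891×10⁻⁵ J.

W ≈ 3.89×10⁻⁵ J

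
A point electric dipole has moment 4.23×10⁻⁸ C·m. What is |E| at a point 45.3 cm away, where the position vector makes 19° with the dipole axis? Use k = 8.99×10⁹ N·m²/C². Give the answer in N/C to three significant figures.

At angle θ the dipole field magnitude is E = (kp/r³)·√(1 + 3cos²θ).
kp/r³ = (8.99×10⁹)(4.23×10⁻⁸) / (0.453)³ = 4091 N/C.
√(1 + 3cos²19°) = √(1 + 3·0.8940) = √3.6820 ≈ 1.9189.
E ≈ 4091 × 1.919 = 7850 N/C.

E ≈ 7850 N/C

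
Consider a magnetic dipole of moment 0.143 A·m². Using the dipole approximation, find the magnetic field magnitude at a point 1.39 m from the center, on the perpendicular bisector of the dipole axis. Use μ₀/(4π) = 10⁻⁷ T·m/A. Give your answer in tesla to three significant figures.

B ≈ 5.32×10⁻⁹ T

In the equatorial plane B = (μ₀/4π)·m/r³ (half the axial value).
B = (10⁻⁷)·(0.143) / (1.39)³ = 5.325×10⁻⁹ T.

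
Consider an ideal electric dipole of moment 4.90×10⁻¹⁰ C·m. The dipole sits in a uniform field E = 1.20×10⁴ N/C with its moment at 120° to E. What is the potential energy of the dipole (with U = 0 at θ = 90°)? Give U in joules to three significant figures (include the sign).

U = −p·E = −pE cosθ.
U = −(4.90×10⁻¹⁰)(1.20×10⁴)·cos120° = 2.940×10⁻⁶ J.

U ≈ 2.94×10⁻⁶ J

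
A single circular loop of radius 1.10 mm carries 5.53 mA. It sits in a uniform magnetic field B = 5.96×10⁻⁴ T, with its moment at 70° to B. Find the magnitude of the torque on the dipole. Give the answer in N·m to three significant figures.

Magnetic moment m = IA = Iπa² = (0.00553)·π·(0.00110)² = 2.102×10⁻⁸ A·m².
Torque on a magnetic dipole: τ = mB sinθ.
τ = (2.102×10⁻⁸)(5.96×10⁻⁴)·sin70° = 1.177×10⁻¹¹ N·m.

τ ≈ 1.18×10⁻¹¹ N·m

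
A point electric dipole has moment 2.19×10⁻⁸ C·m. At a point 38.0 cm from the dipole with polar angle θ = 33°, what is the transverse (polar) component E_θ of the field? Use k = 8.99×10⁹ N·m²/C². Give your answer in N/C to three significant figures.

For a dipole, E_θ = (kp sinθ)/r³.
kp/r³ = (8.99×10⁹)(2.19×10⁻⁸)/(0.380)³ = 3588 N/C.
E_θ = 3588·sin33° = 1954 N/C.

E_θ ≈ 1950 N/C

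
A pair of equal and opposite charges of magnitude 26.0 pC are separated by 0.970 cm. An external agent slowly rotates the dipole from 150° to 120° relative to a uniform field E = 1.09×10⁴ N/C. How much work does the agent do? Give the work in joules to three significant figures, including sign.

W ≈ -1.01×10⁻⁹ J

Dipole moment p = qd = (2.60×10⁻¹¹ C)(0.00970 m) = 2.522×10⁻¹³ C·m.
W_ext = ΔU = U(θ₂) − U(θ₁) = −pE cosθ₂ − (−pE cosθ₁) = pE(cosθ₁ − cosθ₂).
W = (2.522×10⁻¹³)(1.09×10⁴)·(cos150° − cos120°) = (2.749×10⁻⁹)·(-0.3660) = -1.006×10⁻⁹ J.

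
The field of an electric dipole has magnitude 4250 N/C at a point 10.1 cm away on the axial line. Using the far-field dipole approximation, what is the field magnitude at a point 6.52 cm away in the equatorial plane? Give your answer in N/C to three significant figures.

Dipole fields scale as 1/r³ in the far field.
The axial field is twice the equatorial field at the same r, so the geometry factor is 1/2.
E₂ = E₁ · (1/2) · (r₁/r₂)³ = 4250 · 0.5 · (10.1/6.52)³.
(r₁/r₂)³ = (1.549)³ = 3.717.
E₂ ≈ 7899 N/C.

E ≈ 7900 N/C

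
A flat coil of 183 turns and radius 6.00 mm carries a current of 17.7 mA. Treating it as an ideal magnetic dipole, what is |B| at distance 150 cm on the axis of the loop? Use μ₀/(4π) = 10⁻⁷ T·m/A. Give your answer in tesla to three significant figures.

m = NIA = NIπa² = 183·(0.0177)·π·(0.00600)² = 3.663×10⁻⁴ A·m².
On axis B = (μ₀/4π)·2m/r³.
B = 2·(10⁻⁷)·(3.663×10⁻⁴) / (1.50)³ = 2.171×10⁻¹¹ T.

B ≈ 2.17×10⁻¹¹ T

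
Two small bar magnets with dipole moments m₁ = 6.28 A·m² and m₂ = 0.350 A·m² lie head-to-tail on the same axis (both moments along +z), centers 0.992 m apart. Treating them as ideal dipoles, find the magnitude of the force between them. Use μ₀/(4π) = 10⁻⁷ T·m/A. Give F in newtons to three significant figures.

F ≈ 1.36×10⁻⁶ N

On-axis B of dipole 1: B = (μ₀/4π)·2m₁/r³. Force on dipole 2: F = m₂·dB/dr.
dB/dr = −(μ₀/4π)·6m₁/r⁴, so |F| = (μ₀/4π)·6m₁m₂/r⁴.
F = 6(10⁻⁷)(6.28)(0.350)/(0.992)⁴ = 1.362×10⁻⁶ N.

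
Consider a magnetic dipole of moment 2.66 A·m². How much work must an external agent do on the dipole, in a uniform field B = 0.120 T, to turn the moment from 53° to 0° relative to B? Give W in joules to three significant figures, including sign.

W ≈ -0.127 J

W_ext = ΔU = −mB cosθ₂ + mB cosθ₁ = mB(cosθ₁ − cosθ₂).
W = (2.66)(0.120)·(cos53° − cos0°) = (0.3192)·(-0.3982) = -0.1271 J.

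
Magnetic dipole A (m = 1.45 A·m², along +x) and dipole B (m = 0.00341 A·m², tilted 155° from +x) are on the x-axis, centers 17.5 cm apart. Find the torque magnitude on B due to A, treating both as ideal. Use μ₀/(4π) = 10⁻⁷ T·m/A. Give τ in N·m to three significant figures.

Dipole B is on the axis of dipole A, so B₁ there is axial: B₁ = (μ₀/4π)·2m₁/r³ along +x.
B₁ = 2(10⁻⁷)(1.45)/(0.175)³ = 5.411×10⁻⁵ T.
τ = m₂ B₁ sinθ.
τ = (0.00341)(5.411×10⁻⁵)·sin155° = 7.798×10⁻⁸ N·m.

τ ≈ 7.80×10⁻⁸ N·m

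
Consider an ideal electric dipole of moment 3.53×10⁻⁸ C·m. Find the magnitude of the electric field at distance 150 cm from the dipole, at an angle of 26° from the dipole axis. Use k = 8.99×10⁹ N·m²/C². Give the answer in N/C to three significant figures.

At angle θ the dipole field magnitude is E = (kp/r³)·√(1 + 3cos²θ).
kp/r³ = (8.99×10⁹)(3.53×10⁻⁸) / (1.50)³ = 94.03 N/C.
√(1 + 3cos²26°) = √(1 + 3·0.8078) = √3.4235 ≈ 1.8503.
E ≈ 94.03 × 1.850 = 174.0 N/C.

E ≈ 174 N/C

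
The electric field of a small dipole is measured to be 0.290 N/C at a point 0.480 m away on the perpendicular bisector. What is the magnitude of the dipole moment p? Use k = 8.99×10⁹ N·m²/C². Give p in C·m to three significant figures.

p ≈ 3.57×10⁻¹² C·m

In the equatorial plane E = kp/r³, so p = Er³/(k).
p = (0.290)·(0.480)³ / (8.99×10⁹) = 3.567×10⁻¹² C·m.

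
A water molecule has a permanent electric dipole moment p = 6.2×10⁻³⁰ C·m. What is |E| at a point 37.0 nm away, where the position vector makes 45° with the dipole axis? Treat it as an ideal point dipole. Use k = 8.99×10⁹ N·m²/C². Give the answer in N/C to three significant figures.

At angle θ the dipole field magnitude is E = (kp/r³)·√(1 + 3cos²θ).
kp/r³ = (8.99×10⁹)(6.20×10⁻³⁰) / (3.70×10⁻⁸)³ = 1100 N/C.
√(1 + 3cos²45°) = √(1 + 3·0.5000) = √2.5000 ≈ 1.5811.
E ≈ 1100 × 1.581 = 1740 N/C.

E ≈ 1740 N/C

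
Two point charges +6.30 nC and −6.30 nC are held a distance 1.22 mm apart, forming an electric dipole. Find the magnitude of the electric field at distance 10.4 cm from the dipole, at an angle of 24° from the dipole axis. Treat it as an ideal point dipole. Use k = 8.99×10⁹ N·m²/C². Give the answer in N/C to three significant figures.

Dipole moment p = qd = (6.30×10⁻⁹ C)(0.00122 m) = 7.686×10⁻¹² C·m.
At angle θ the dipole field magnitude is E = (kp/r³)·√(1 + 3cos²θ).
kp/r³ = (8.99×10⁹)(7.686×10⁻¹²) / (0.104)³ = 61.43 N/C.
√(1 + 3cos²24°) = √(1 + 3·0.8346) = √3.5037 ≈ 1.8718.
E ≈ 61.43 × 1.872 = 115.0 N/C.

E ≈ 115 N/C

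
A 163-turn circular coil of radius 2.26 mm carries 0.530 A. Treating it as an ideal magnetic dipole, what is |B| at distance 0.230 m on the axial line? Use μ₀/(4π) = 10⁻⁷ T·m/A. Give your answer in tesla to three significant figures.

m = NIA = NIπa² = 163·(0.530)·π·(0.00226)² = 0.001386 A·m².
On axis B = (μ₀/4π)·2m/r³.
B = 2·(10⁻⁷)·(0.001386) / (0.230)³ = 2.278×10⁻⁸ T.

B ≈ 2.28×10⁻⁸ T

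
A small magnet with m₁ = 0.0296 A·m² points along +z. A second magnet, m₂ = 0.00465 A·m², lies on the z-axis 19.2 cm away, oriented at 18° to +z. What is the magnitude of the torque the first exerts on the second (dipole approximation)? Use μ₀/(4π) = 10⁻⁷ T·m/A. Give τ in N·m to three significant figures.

Dipole B is on the axis of dipole A, so B₁ there is axial: B₁ = (μ₀/4π)·2m₁/r³ along +z.
B₁ = 2(10⁻⁷)(0.0296)/(0.192)³ = 8.364×10⁻⁷ T.
τ = m₂ B₁ sinθ.
τ = (0.00465)(8.364×10⁻⁷)·sin18° = 1.202×10⁻⁹ N·m.

τ ≈ 1.20×10⁻⁹ N·m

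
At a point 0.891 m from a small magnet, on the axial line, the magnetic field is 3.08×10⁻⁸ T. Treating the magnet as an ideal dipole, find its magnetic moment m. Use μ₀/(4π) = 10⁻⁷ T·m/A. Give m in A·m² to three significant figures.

On axis B = (μ₀/4π)·2m/r³, so m = Br³·4π/(μ₀·2).
m = (3.08×10⁻⁸)·(0.891)³ / (2·10⁻⁷) = 0.1089 A·m².

m ≈ 0.109 A·m²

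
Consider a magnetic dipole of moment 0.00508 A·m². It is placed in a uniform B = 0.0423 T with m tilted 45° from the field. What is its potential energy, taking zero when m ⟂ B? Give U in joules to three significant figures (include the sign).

U = −m·B = −mB cosθ.
U = −(0.00508)(0.0423)·cos45° = -1.519×10⁻⁴ J.

U ≈ -1.52×10⁻⁴ J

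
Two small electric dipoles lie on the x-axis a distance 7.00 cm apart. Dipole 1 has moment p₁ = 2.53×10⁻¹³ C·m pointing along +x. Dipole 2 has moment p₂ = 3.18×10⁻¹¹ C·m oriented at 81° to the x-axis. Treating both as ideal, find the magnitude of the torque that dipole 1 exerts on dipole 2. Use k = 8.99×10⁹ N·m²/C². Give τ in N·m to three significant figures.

τ ≈ 4.17×10⁻¹⁰ N·m

The second dipole sits on the axis of the first, so the field there is axial: E₁ = 2kp₁/r³ along +x.
E₁ = 2(8.99×10⁹)(2.53×10⁻¹³)/(0.0700)³ = 13.26 N/C.
Torque on the second dipole: τ = p₂ E₁ sinθ.
τ = (3.18×10⁻¹¹)(13.26)·sin81° = 4.165×10⁻¹⁰ N·m.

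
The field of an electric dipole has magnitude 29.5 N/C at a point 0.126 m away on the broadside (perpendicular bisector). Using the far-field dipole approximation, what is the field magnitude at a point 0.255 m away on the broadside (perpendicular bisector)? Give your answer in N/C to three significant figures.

E ≈ 3.56 N/C

Dipole fields scale as 1/r³ in the far field; the geometry is the same at both points.
E₂ = E₁ · (r₁/r₂)³ = 29.5 · (0.126/0.255)³.
(r₁/r₂)³ = (0.4941)³ = 0.1206.
E₂ ≈ 3.559 N/C.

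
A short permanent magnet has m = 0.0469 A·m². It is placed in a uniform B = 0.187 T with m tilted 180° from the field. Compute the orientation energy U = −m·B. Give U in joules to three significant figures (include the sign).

U = −m·B = −mB cosθ.
U = −(0.0469)(0.187)·cos180° = 0.008770 J.

U ≈ 0.00877 J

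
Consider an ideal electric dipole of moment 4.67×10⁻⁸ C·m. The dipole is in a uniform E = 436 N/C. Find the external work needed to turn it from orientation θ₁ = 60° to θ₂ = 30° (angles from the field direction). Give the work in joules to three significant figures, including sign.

W ≈ -7.45×10⁻⁶ J

W_ext = ΔU = U(θ₂) − U(θ₁) = −pE cosθ₂ − (−pE cosθ₁) = pE(cosθ₁ − cosθ₂).
W = (4.67×10⁻⁸)(436)·(cos60° − cos30°) = (2.036×10⁻⁵)·(-0.3660) = -7.453×10⁻⁶ J.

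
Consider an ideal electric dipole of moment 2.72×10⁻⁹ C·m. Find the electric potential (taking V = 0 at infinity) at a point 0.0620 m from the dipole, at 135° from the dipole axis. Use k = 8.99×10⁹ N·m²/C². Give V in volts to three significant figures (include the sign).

The dipole potential is V = kp cosθ / r².
V = (8.99×10⁹)(2.72×10⁻⁹)·cos135° / (0.0620)² = -4498 V.

V ≈ -4500 V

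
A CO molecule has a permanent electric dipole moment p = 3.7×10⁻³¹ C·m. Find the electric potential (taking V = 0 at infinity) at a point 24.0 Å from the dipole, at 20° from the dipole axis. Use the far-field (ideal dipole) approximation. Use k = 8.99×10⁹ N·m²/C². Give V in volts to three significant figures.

V ≈ 5.43×10⁻⁴ V

The dipole potential is V = kp cosθ / r².
V = (8.99×10⁹)(3.70×10⁻³¹)·cos20° / (2.40×10⁻⁹)² = 5.427×10⁻⁴ V.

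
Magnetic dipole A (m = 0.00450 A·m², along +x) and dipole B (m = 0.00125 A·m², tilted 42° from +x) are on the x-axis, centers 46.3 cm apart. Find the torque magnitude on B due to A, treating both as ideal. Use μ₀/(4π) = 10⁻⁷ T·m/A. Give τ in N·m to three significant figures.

τ ≈ 7.58×10⁻¹² N·m

Dipole B is on the axis of dipole A, so B₁ there is axial: B₁ = (μ₀/4π)·2m₁/r³ along +x.
B₁ = 2(10⁻⁷)(0.00450)/(0.463)³ = 9.068×10⁻⁹ T.
τ = m₂ B₁ sinθ.
τ = (0.00125)(9.068×10⁻⁹)·sin42° = 7.584×10⁻¹² N·m.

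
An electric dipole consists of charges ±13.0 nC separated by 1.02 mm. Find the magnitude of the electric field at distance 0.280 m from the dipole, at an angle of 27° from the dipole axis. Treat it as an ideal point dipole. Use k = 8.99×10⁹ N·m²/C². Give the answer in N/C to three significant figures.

Dipole moment p = qd = (1.30×10⁻⁸ C)(0.00102 m) = 1.326×10⁻¹¹ C·m.
At angle θ the dipole field magnitude is E = (kp/r³)·√(1 + 3cos²θ).
kp/r³ = (8.99×10⁹)(1.326×10⁻¹¹) / (0.280)³ = 5.430 N/C.
√(1 + 3cos²27°) = √(1 + 3·0.7939) = √3.3817 ≈ 1.8389.
E ≈ 5.430 × 1.839 = 9.986 N/C.

E ≈ 9.99 N/C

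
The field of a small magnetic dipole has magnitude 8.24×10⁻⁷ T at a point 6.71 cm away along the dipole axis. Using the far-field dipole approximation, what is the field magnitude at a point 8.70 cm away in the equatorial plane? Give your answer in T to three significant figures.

B ≈ 1.89×10⁻⁷ T

Dipole fields scale as 1/r³ in the far field.
The axial field is twice the equatorial field at the same r, so the geometry factor is 1/2.
B₂ = B₁ · (1/2) · (r₁/r₂)³ = 8.24×10⁻⁷ · 0.5 · (6.71/8.70)³.
(r₁/r₂)³ = (0.7713)³ = 0.4588.
B₂ ≈ 1.890×10⁻⁷ T.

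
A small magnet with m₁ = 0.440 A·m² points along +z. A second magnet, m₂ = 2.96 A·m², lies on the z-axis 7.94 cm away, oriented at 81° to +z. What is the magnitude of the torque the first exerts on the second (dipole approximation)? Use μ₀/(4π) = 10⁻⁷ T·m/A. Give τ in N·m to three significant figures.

Dipole B is on the axis of dipole A, so B₁ there is axial: B₁ = (μ₀/4π)·2m₁/r³ along +z.
B₁ = 2(10⁻⁷)(0.440)/(0.0794)³ = 1.758×10⁻⁴ T.
τ = m₂ B₁ sinθ.
τ = (2.96)(1.758×10⁻⁴)·sin81° = 5.140×10⁻⁴ N·m.

τ ≈ 5.14×10⁻⁴ N·m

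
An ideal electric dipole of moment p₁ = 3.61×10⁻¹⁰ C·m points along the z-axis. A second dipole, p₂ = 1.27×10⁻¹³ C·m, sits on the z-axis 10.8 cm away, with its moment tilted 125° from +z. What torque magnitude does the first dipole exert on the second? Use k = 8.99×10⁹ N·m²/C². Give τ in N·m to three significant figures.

τ ≈ 5.36×10⁻¹⁰ N·m

The second dipole sits on the axis of the first, so the field there is axial: E₁ = 2kp₁/r³ along +z.
E₁ = 2(8.99×10⁹)(3.61×10⁻¹⁰)/(0.108)³ = 5153 N/C.
Torque on the second dipole: τ = p₂ E₁ sinθ.
τ = (1.27×10⁻¹³)(5153)·sin125° = 5.360×10⁻¹⁰ N·m.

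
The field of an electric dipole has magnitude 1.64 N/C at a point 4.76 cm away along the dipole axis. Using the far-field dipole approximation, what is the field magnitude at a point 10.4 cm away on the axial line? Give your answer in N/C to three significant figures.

E ≈ 0.157 N/C

Dipole fields scale as 1/r³ in the far field; the geometry is the same at both points.
E₂ = E₁ · (r₁/r₂)³ = 1.64 · (4.76/10.4)³.
(r₁/r₂)³ = (0.4577)³ = 0.09588.
E₂ ≈ 0.1572 N/C.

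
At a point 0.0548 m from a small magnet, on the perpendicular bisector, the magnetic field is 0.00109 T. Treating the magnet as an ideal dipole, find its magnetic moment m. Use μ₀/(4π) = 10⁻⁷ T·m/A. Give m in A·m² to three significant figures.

In the equatorial plane B = (μ₀/4π)·m/r³, so m = Br³·4π/(μ₀).
m = (0.00109)·(0.0548)³ / (10⁻⁷) = 1.794 A·m².

m ≈ 1.79 A·m²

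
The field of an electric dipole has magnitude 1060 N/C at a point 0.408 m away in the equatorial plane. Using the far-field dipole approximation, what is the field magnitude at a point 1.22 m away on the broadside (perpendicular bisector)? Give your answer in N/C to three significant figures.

E ≈ 39.6 N/C

Dipole fields scale as 1/r³ in the far field; the geometry is the same at both points.
E₂ = E₁ · (r₁/r₂)³ = 1060 · (0.408/1.22)³.
(r₁/r₂)³ = (0.3344)³ = 0.0374.
E₂ ≈ 39.65 N/C.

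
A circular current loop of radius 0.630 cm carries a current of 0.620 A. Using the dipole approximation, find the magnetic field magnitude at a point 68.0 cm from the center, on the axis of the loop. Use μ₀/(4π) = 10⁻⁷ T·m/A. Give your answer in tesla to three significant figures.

B ≈ 4.92×10⁻¹¹ T

Magnetic moment m = IA = Iπa² = (0.620)·π·(0.00630)² = 7.731×10⁻⁵ A·m².
On axis B = (μ₀/4π)·2m/r³.
B = 2·(10⁻⁷)·(7.731×10⁻⁵) / (0.680)³ = 4.917×10⁻¹¹ T.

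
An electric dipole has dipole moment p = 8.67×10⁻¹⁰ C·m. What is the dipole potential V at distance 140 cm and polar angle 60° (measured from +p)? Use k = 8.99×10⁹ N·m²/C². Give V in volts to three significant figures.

V ≈ 1.99 V

The dipole potential is V = kp cosθ / r².
V = (8.99×10⁹)(8.67×10⁻¹⁰)·cos60° / (1.40)² = 1.988 V.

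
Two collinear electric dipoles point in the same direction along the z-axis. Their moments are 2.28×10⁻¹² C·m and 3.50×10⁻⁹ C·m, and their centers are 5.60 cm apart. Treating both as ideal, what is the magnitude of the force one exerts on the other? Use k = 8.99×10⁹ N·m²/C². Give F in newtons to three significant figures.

F ≈ 4.38×10⁻⁵ N

On-axis field of dipole 1 at distance r: E = 2kp₁/r³. Force on dipole 2 is F = p₂·dE/dr (gradient along axis).
dE/dr = −6kp₁/r⁴, so |F| = 6kp₁p₂/r⁴ (attractive for aligned moments).
F = 6(8.99×10⁹)(2.28×10⁻¹²)(3.50×10⁻⁹)/(0.0560)⁴ = 4.377×10⁻⁵ N.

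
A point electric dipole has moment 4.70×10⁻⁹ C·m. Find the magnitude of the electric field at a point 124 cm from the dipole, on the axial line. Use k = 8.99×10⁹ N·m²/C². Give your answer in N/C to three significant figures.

On the dipole axis E = 2kp/r³.
E = 2·(8.99×10⁹)(4.70×10⁻⁹) / (1.24)³ = 44.32 N/C.

E ≈ 44.3 N/C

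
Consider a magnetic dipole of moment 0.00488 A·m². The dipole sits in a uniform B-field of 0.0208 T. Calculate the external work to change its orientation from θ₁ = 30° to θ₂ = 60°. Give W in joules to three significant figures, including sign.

W_ext = ΔU = −mB cosθ₂ + mB cosθ₁ = mB(cosθ₁ − cosθ₂).
W = (0.00488)(0.0208)·(cos30° − cos60°) = (1.015×10⁻⁴)·(+0.3660) = 3.715×10⁻⁵ J.

W ≈ 3.72×10⁻⁵ J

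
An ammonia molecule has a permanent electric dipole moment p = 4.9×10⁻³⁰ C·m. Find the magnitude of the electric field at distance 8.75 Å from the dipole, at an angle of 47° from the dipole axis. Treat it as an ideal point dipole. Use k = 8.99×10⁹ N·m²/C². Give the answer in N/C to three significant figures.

At angle θ the dipole field magnitude is E = (kp/r³)·√(1 + 3cos²θ).
kp/r³ = (8.99×10⁹)(4.90×10⁻³⁰) / (8.75×10⁻¹⁰)³ = 6.576×10⁷ N/C.
√(1 + 3cos²47°) = √(1 + 3·0.4651) = √2.3954 ≈ 1.5477.
E ≈ 6.576×10⁷ × 1.548 = 1.018×10⁸ N/C.

E ≈ 1.02×10⁸ N/C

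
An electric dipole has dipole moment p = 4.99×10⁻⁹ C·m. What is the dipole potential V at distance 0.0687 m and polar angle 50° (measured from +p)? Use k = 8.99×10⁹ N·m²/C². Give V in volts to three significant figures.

V ≈ 6110 V

The dipole potential is V = kp cosθ / r².
V = (8.99×10⁹)(4.99×10⁻⁹)·cos50° / (0.0687)² = 6110 V.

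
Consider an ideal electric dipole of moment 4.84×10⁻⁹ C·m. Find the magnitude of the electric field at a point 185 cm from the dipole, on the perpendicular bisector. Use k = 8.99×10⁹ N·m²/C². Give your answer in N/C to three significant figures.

E ≈ 6.87 N/C

On the perpendicular bisector E = kp/r³ (half the axial value at the same distance).
E = (8.99×10⁹)(4.84×10⁻⁹) / (1.85)³ = 6.872 N/C.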